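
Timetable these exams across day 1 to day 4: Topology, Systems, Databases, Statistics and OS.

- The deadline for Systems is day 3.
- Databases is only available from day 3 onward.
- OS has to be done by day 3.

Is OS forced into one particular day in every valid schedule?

OS can be day 1 (e.g. OS -> day 1, Systems -> day 1, Statistics -> day 1, Databases -> day 3, Topology -> day 1) or day 2 (e.g. Systems in day 1; OS in day 2; Statistics in day 1; Databases in day 3; Topology in day 1).

No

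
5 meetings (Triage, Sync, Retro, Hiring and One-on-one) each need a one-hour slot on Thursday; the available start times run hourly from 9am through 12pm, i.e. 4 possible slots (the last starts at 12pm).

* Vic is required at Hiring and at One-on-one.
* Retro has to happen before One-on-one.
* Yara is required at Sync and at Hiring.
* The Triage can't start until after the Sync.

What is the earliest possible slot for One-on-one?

Precedence pushes One-on-one to at least 10am.
One-on-one at 10am is achievable: Retro -> 9am; One-on-one -> 10am; Triage -> 10am; Hiring -> 11am; Sync -> 9am.

10am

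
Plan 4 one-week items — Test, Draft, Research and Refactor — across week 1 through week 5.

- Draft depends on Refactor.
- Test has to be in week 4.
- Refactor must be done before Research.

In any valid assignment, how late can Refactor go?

Downstream work caps Refactor at week 4.
Refactor at week 4 is achievable: Refactor in week 4; Test in week 4; Research in week 5; Draft in week 5.

week 4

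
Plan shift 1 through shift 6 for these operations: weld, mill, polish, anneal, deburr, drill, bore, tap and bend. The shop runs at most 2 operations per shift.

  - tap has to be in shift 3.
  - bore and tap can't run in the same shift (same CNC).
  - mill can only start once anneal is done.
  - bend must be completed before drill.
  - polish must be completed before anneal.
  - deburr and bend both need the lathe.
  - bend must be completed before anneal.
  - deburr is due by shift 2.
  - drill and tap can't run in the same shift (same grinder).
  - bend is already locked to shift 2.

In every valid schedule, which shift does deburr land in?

shift 1

deburr's window is shift 1–shift 2.
bend is fixed at shift 2, and deburr can't share a shift with bend.
So deburr must be shift 1.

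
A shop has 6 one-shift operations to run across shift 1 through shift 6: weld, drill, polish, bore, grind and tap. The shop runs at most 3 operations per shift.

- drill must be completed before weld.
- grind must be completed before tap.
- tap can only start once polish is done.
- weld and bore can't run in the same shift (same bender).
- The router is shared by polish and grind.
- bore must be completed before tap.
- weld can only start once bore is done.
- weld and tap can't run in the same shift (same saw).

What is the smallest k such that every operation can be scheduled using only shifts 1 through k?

The precedence chain requires at least 2 distinct shifts.
With at most 3 per shift and 6 operations, at least 2 shifts are needed.
Could 2 shifts be enough, i.e. nothing placed later than shift 2? No: tap must come after bore (at shift 1 or later) → {shift 2}; grind must come before tap (at shift 2 or earlier) → {shift 1}; polish must come before tap (at shift 2 or earlier) → {shift 1}; grind can't share with polish (shift 1) → nothing is left.
So 2 shifts is not enough.
3 works (last occupied shift: shift 3): for example weld -> shift 2; tap -> shift 3; bore -> shift 1; polish -> shift 1; drill -> shift 1; grind -> shift 2.

3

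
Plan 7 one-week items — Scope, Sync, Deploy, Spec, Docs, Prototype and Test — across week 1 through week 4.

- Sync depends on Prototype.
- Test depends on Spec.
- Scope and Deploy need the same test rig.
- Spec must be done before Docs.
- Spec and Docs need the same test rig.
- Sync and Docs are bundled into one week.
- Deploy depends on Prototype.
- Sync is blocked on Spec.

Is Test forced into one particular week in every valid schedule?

Test can be week 2 (e.g. Prototype=week 1, Test=week 2, Deploy=week 2, Docs=week 2, Spec=week 1, Scope=week 1, Sync=week 2) or week 3 (e.g. Deploy -> week 2, Docs -> week 2, Scope -> week 1, Spec -> week 1, Test -> week 3, Prototype -> week 1, Sync -> week 2).

No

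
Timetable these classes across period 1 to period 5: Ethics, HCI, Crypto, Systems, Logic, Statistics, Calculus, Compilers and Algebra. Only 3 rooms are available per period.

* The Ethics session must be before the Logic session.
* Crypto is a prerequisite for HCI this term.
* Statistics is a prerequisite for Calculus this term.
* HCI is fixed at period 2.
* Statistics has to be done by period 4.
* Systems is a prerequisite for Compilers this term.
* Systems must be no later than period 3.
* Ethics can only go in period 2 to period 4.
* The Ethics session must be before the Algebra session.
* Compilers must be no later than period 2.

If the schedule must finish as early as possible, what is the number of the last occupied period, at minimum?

period 3

The precedence chain requires at least 2 distinct periods.
With at most 3 per period and 9 classes, at least 3 periods are needed.
Propagating the time windows through the other constraints, Logic can't land before period 3, so the schedule must run through at least period 3.
3 works (last occupied period: period 3): for example HCI=period 2, Algebra=period 3, Ethics=period 2, Systems=period 1, Statistics=period 1, Calculus=period 3, Compilers=period 2, Logic=period 3, Crypto=period 1.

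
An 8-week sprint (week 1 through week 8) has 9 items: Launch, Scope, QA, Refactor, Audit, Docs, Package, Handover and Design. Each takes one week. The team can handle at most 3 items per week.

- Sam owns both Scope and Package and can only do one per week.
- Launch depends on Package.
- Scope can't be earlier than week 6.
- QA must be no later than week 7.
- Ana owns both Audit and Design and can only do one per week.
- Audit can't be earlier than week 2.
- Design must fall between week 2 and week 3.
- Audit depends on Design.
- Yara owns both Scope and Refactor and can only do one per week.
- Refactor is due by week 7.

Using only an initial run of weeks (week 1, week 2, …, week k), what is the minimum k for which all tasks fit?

6 weeks

The precedence chain requires at least 2 distinct weeks.
With at most 3 per week and 9 tasks, at least 3 weeks are needed.
Scope can't be placed before week 6, so the schedule must run through at least week 6.
6 works (last occupied week: week 6): for example Docs in week 2, Scope in week 6, QA in week 1, Audit in week 3, Design in week 2, Package in week 1, Refactor in week 1, Launch in week 2, Handover in week 3.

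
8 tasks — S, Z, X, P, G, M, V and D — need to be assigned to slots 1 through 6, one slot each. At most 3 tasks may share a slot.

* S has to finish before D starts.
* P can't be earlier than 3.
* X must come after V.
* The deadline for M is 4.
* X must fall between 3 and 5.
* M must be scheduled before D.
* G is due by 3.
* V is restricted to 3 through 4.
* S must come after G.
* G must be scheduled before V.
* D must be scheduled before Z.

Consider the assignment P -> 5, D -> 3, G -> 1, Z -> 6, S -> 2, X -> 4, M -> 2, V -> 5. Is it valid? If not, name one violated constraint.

Invalid. X must come after V.

At most 3 tasks may share a slot — holds.
P can't be earlier than 3 — holds.
G must be scheduled before V — holds.
M must be scheduled before D — holds.
S must come after G — holds.
X must fall between 3 and 5 — holds.
The deadline for M is 4 — holds.
D must be scheduled before Z — holds.
S has to finish before D starts — holds.
X must come after V — violated.
G is due by 3 — holds.
V is restricted to 3 through 4 — violated.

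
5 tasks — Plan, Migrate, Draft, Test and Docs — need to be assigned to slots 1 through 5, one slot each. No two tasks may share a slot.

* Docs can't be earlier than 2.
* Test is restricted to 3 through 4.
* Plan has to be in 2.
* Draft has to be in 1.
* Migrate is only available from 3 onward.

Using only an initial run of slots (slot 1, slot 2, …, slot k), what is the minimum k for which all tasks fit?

5

With at most 1 per slot and 5 tasks, at least 5 slots are needed.
Migrate can't be placed before 3, so the schedule must run through at least slot 3.
5 works (last occupied slot: 5): for example Docs in 5; Draft in 1; Migrate in 4; Plan in 2; Test in 3.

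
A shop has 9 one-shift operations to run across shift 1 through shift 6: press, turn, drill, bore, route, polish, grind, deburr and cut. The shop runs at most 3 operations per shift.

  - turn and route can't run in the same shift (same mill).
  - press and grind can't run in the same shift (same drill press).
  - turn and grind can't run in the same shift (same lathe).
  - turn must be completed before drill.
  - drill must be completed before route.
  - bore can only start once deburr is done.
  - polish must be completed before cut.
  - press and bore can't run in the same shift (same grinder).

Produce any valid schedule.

bore in shift 2; polish in shift 1; grind in shift 4; drill in shift 2; deburr in shift 1; turn in shift 1; cut in shift 2; route in shift 3; press in shift 3

Checking: deburr(shift 1) before bore(shift 2); polish(shift 1) before cut(shift 2); turn(shift 1) before drill(shift 2); drill(shift 2) before route(shift 3); turn(shift 1) != route(shift 3); turn(shift 1) != grind(shift 4); press(shift 3) != bore(shift 2); press(shift 3) != grind(shift 4); max 3 per shift (cap 3).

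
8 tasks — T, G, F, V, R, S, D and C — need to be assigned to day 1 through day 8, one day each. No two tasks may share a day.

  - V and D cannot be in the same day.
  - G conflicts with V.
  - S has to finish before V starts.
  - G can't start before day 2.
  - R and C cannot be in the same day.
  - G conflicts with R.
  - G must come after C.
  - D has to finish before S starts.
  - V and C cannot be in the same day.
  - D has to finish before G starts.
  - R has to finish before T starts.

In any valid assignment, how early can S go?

Precedence pushes S to at least day 2; downstream work caps S at day 7.
S at day 2 is achievable: R in day 5; F in day 8; G in day 4; C in day 3; S in day 2; D in day 1; T in day 6; V in day 7.

day 2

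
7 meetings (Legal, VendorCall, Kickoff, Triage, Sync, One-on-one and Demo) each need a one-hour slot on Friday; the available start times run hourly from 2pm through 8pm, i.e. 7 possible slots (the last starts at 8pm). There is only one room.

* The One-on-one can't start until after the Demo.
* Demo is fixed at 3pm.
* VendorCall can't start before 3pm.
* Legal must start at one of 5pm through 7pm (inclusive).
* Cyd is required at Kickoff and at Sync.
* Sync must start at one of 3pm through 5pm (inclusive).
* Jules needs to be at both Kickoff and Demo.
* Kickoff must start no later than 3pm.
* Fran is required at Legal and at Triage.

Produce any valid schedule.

One-on-one -> 7pm, Triage -> 8pm, VendorCall -> 6pm, Sync -> 4pm, Demo -> 3pm, Kickoff -> 2pm, Legal -> 5pm

Checking: Demo(3pm) before One-on-one(7pm); Legal(5pm) != Triage(8pm); Kickoff(2pm) != Demo(3pm); Kickoff(2pm) != Sync(4pm); Demo=3pm in [3pm,3pm]; VendorCall=6pm in [3pm,8pm]; Sync=4pm in [3pm,5pm]; Kickoff=2pm in [2pm,3pm]; Legal=5pm in [5pm,7pm]; max 1 per slot (cap 1).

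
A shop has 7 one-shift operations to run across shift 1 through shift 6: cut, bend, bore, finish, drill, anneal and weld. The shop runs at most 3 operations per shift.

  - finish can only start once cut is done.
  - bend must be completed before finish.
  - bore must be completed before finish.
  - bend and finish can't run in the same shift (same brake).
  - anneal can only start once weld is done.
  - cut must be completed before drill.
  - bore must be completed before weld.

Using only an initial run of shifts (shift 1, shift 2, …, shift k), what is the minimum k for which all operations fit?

The precedence chain requires at least 3 distinct shifts.
With at most 3 per shift and 7 operations, at least 3 shifts are needed.
3 works (last occupied shift: shift 3): for example finish in shift 2, bore in shift 1, weld in shift 2, anneal in shift 3, cut in shift 1, bend in shift 1, drill in shift 2.

3 shifts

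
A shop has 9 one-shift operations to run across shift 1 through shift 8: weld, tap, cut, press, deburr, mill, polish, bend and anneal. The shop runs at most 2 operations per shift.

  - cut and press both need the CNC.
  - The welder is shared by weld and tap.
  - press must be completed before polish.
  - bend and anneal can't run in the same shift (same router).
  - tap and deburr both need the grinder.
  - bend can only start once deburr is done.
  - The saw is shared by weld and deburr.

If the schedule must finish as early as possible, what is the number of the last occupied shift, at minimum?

shift 5

The precedence chain requires at least 2 distinct shifts.
With at most 2 per shift and 9 operations, at least 5 shifts are needed.
5 works (last occupied shift: shift 5): for example weld -> shift 3, polish -> shift 2, press -> shift 1, mill -> shift 4, deburr -> shift 1, bend -> shift 2, cut -> shift 3, anneal -> shift 5, tap -> shift 4.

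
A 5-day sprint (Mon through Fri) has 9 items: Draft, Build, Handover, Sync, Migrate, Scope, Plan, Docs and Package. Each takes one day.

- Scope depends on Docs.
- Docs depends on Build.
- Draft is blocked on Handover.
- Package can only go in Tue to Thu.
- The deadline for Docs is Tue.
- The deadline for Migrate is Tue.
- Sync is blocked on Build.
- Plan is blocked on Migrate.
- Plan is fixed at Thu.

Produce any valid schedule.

Plan=Thu, Package=Tue, Sync=Tue, Build=Mon, Scope=Wed, Migrate=Mon, Docs=Tue, Handover=Mon, Draft=Tue

Checking: Build(Mon) before Sync(Tue); Handover(Mon) before Draft(Tue); Docs(Tue) before Scope(Wed); Migrate(Mon) before Plan(Thu); Build(Mon) before Docs(Tue); Docs=Tue in [Mon,Tue]; Migrate=Mon in [Mon,Tue]; Package=Tue in [Tue,Thu]; Plan=Thu in [Thu,Thu].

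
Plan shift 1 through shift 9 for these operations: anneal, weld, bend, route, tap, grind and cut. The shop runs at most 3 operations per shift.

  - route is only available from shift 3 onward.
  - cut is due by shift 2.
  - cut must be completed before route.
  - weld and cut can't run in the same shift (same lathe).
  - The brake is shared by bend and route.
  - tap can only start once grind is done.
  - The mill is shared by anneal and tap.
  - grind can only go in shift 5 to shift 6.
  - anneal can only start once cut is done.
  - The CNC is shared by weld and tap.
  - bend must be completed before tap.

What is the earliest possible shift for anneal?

shift 2

Precedence pushes anneal to at least shift 2.
anneal at shift 2 is achievable: anneal=shift 2; grind=shift 5; route=shift 3; weld=shift 2; bend=shift 1; cut=shift 1; tap=shift 6.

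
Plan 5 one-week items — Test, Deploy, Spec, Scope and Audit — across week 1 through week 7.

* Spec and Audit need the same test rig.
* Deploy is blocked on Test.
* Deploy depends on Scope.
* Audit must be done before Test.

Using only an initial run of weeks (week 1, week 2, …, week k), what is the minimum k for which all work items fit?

The precedence chain requires at least 3 distinct weeks.
3 works (last occupied week: week 3): for example Audit in week 1, Test in week 2, Spec in week 2, Scope in week 1, Deploy in week 3.

3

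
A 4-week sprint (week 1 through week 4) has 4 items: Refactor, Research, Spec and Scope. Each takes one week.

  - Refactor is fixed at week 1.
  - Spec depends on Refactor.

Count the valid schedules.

48

Splitting on Research: it can be week 1 (12), week 2 (12), week 3 (12), week 4 (12). Listing each branch's schedules as (Refactor, Spec, Scope) by week number:
Research=week 1: (1,2,1) (1,2,2) (1,2,3) (1,2,4) (1,3,1) (1,3,2) (1,3,3) (1,3,4) (1,4,1) (1,4,2) (1,4,3) (1,4,4) — 12.
Research=week 2: (1,2,1) (1,2,2) (1,2,3) (1,2,4) (1,3,1) (1,3,2) (1,3,3) (1,3,4) (1,4,1) (1,4,2) (1,4,3) (1,4,4) — 12.
Research=week 3: (1,2,1) (1,2,2) (1,2,3) (1,2,4) (1,3,1) (1,3,2) (1,3,3) (1,3,4) (1,4,1) (1,4,2) (1,4,3) (1,4,4) — 12.
Research=week 4: (1,2,1) (1,2,2) (1,2,3) (1,2,4) (1,3,1) (1,3,2) (1,3,3) (1,3,4) (1,4,1) (1,4,2) (1,4,3) (1,4,4) — 12.
Summing: 12 + 12 + 12 + 12 = 48.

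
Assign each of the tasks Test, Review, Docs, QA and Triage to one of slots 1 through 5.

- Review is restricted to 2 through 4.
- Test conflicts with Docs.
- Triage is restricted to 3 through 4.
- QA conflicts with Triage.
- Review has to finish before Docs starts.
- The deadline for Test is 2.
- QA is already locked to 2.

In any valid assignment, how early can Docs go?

3

Precedence pushes Docs to at least 3.
Docs at 3 is achievable: Triage in 3, Review in 2, Docs in 3, QA in 2, Test in 1.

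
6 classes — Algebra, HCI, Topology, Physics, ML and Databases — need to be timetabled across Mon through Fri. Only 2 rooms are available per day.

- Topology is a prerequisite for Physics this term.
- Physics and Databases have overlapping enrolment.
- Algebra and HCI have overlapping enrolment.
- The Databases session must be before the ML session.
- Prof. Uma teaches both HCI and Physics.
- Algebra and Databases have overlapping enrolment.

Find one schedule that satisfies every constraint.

Physics=Tue; HCI=Thu; Algebra=Wed; ML=Tue; Topology=Mon; Databases=Mon

Checking: Databases(Mon) before ML(Tue); Topology(Mon) before Physics(Tue); Algebra(Wed) != Databases(Mon); Algebra(Wed) != HCI(Thu); HCI(Thu) != Physics(Tue); Physics(Tue) != Databases(Mon); max 2 per day (cap 2).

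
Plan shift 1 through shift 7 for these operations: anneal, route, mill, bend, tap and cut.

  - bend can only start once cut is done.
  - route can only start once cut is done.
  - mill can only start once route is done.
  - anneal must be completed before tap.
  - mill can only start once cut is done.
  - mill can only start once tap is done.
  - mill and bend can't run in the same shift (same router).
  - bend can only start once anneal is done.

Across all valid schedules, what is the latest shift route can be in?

Precedence pushes route to at least shift 2; downstream work caps route at shift 6.
route at shift 6 is achievable: route in shift 6; tap in shift 2; bend in shift 2; anneal in shift 1; cut in shift 1; mill in shift 7.

shift 6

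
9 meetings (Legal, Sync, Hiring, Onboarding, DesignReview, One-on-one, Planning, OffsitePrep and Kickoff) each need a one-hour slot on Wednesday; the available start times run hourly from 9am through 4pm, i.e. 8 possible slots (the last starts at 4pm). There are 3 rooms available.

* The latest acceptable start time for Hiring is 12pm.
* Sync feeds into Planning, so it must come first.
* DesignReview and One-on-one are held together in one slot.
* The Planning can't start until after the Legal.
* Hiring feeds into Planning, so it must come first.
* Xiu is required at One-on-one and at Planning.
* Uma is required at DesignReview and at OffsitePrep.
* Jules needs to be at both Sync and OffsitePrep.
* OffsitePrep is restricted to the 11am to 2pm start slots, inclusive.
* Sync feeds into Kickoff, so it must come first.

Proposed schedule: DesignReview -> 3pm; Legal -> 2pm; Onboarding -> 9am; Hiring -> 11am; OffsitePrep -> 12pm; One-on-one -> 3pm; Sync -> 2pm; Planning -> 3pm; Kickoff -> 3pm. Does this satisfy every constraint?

No. Xiu is required at One-on-one and at Planning is not satisfied.

Hiring feeds into Planning, so it must come first — holds.
The Planning can't start until after the Legal — holds.
Sync feeds into Planning, so it must come first — holds.
Jules needs to be at both Sync and OffsitePrep — holds.
Uma is required at DesignReview and at OffsitePrep — holds.
DesignReview and One-on-one are held together in one slot — holds.
Xiu is required at One-on-one and at Planning — violated.
OffsitePrep is restricted to the 11am to 2pm start slots, inclusive — holds.
The latest acceptable start time for Hiring is 12pm — holds.
There are 3 rooms available — violated.
Sync feeds into Kickoff, so it must come first — holds.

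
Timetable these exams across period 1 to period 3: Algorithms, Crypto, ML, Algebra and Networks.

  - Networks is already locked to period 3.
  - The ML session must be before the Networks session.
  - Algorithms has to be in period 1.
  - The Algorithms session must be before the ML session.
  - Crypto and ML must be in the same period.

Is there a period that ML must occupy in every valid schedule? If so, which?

Algorithms is fixed at period 1 and must come before ML, so ML is at least period 2.
Networks is fixed at period 3 and must come after ML, so ML is at most period 2.
So ML must be period 2.

period 2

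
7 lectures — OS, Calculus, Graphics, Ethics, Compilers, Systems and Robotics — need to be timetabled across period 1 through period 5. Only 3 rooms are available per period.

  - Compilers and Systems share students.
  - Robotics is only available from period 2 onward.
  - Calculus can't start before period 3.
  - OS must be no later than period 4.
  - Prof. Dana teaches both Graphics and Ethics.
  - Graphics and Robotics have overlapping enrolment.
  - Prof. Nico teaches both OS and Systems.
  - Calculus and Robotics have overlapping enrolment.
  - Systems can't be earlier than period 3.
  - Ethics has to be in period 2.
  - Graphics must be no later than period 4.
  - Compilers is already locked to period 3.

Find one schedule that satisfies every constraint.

Ethics -> period 2; Systems -> period 4; Robotics -> period 2; OS -> period 1; Compilers -> period 3; Graphics -> period 1; Calculus -> period 3

Checking: Graphics(period 1) != Ethics(period 2); Compilers(period 3) != Systems(period 4); OS(period 1) != Systems(period 4); Calculus(period 3) != Robotics(period 2); Graphics(period 1) != Robotics(period 2); OS=period 1 in [period 1,period 4]; Graphics=period 1 in [period 1,period 4]; Robotics=period 2 in [period 2,period 5]; Ethics=period 2 in [period 2,period 2]; Calculus=period 3 in [period 3,period 5]; Compilers=period 3 in [period 3,period 3]; Systems=period 4 in [period 3,period 5]; max 2 per period (cap 3).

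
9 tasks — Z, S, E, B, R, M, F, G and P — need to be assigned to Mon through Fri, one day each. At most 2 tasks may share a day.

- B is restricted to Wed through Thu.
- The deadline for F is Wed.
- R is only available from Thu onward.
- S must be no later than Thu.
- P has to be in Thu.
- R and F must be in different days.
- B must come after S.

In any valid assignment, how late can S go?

Wed

S's own window allows nothing later than Thu; downstream work caps S at Wed.
S at Wed is achievable: G=Wed, R=Fri, B=Thu, Z=Mon, S=Wed, F=Mon, P=Thu, M=Tue, E=Tue.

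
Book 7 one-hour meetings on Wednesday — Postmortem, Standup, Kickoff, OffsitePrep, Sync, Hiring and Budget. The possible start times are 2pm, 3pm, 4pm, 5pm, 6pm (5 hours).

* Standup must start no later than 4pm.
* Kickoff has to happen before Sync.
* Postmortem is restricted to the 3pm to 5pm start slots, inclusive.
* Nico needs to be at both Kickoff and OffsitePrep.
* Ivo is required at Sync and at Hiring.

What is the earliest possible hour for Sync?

Precedence pushes Sync to at least 3pm.
Sync at 3pm is achievable: OffsitePrep -> 3pm, Sync -> 3pm, Hiring -> 2pm, Budget -> 2pm, Postmortem -> 3pm, Standup -> 2pm, Kickoff -> 2pm.

3pm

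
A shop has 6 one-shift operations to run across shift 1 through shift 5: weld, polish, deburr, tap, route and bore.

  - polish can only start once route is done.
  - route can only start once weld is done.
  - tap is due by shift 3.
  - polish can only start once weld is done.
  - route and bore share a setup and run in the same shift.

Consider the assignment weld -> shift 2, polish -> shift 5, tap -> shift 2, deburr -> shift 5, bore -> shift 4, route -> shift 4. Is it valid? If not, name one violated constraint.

Yes

route can only start once weld is done — holds.
route and bore share a setup and run in the same shift — holds.
tap is due by shift 3 — holds.
polish can only start once weld is done — holds.
polish can only start once route is done — holds.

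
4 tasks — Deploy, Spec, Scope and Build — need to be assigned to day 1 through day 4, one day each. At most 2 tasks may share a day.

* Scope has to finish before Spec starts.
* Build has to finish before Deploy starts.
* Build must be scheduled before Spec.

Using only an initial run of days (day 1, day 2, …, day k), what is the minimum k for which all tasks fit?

The precedence chain requires at least 2 distinct days.
With at most 2 per day and 4 tasks, at least 2 days are needed.
2 works (last occupied day: day 2): for example Scope in day 1, Deploy in day 2, Spec in day 2, Build in day 1.

2 days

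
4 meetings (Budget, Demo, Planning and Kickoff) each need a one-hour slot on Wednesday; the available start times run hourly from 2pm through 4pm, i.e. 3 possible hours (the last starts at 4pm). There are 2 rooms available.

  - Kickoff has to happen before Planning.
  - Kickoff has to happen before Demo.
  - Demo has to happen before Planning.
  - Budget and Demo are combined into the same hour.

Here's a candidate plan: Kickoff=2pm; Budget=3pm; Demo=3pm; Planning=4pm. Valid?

Yes

Demo has to happen before Planning — holds.
There are 2 rooms available — holds.
Kickoff has to happen before Planning — holds.
Budget and Demo are combined into the same hour — holds.
Kickoff has to happen before Demo — holds.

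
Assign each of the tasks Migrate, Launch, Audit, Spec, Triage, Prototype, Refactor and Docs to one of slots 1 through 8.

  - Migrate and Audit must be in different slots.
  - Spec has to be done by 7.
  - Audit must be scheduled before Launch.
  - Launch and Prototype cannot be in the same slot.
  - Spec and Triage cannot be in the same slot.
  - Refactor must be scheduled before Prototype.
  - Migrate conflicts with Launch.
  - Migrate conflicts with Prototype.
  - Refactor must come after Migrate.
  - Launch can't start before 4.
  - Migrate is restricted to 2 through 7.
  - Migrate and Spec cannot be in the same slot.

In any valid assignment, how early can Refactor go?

Precedence pushes Refactor to at least 3; downstream work caps Refactor at 7.
Refactor at 3 is achievable: Audit in 1; Spec in 1; Triage in 2; Docs in 1; Prototype in 5; Refactor in 3; Launch in 4; Migrate in 2.

3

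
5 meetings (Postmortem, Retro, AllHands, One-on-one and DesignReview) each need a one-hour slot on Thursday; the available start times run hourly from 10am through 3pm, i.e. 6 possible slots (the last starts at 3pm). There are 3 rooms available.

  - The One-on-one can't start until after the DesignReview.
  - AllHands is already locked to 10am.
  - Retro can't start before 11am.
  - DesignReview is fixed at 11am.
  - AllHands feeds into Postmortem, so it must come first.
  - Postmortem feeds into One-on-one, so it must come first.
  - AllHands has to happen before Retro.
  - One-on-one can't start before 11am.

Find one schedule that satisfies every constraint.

Postmortem=11am; One-on-one=12pm; Retro=11am; AllHands=10am; DesignReview=11am

Checking: DesignReview(11am) before One-on-one(12pm); AllHands(10am) before Retro(11am); Postmortem(11am) before One-on-one(12pm); AllHands(10am) before Postmortem(11am); DesignReview=11am in [11am,11am]; One-on-one=12pm in [11am,3pm]; AllHands=10am in [10am,10am]; Retro=11am in [11am,3pm]; max 3 per slot (cap 3).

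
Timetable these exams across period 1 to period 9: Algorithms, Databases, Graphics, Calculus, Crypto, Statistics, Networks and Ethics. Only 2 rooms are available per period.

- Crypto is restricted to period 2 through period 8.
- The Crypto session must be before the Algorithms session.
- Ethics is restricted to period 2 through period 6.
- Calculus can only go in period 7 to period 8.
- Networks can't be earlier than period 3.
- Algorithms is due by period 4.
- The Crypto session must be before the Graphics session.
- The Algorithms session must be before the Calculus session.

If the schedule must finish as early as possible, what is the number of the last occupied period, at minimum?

The precedence chain requires at least 3 distinct periods.
With at most 2 per period and 8 exams, at least 4 periods are needed.
Calculus can't be placed before period 7, so the schedule must run through at least period 7.
7 works (last occupied period: period 7): for example Networks in period 3, Algorithms in period 3, Crypto in period 2, Statistics in period 1, Calculus in period 7, Graphics in period 4, Ethics in period 2, Databases in period 1.

7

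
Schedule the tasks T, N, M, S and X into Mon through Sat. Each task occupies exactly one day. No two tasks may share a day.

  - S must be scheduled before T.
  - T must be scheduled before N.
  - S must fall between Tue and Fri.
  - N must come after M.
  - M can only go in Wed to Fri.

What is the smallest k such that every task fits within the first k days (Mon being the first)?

The precedence chain requires at least 3 distinct days.
With at most 1 per day and 5 tasks, at least 5 days are needed.
Propagating the time windows through the other constraints, N can't land before Thu — that is day 4 counting from Mon — so the schedule must run through at least 4 days.
5 works (last occupied day: Fri): for example M -> Wed; T -> Thu; S -> Tue; N -> Fri; X -> Mon.

5 days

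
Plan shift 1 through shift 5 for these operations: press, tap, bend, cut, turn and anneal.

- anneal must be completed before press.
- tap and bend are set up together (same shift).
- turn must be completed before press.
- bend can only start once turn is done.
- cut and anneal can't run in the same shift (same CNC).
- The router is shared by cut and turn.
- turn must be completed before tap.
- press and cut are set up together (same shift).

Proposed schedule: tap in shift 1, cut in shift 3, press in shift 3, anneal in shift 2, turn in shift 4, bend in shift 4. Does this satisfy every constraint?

No — it violates: turn must be completed before tap

anneal must be completed before press — holds.
The router is shared by cut and turn — holds.
turn must be completed before press — violated.
cut and anneal can't run in the same shift (same CNC) — holds.
tap and bend are set up together (same shift) — violated.
turn must be completed before tap — violated.
press and cut are set up together (same shift) — holds.
bend can only start once turn is done — violated.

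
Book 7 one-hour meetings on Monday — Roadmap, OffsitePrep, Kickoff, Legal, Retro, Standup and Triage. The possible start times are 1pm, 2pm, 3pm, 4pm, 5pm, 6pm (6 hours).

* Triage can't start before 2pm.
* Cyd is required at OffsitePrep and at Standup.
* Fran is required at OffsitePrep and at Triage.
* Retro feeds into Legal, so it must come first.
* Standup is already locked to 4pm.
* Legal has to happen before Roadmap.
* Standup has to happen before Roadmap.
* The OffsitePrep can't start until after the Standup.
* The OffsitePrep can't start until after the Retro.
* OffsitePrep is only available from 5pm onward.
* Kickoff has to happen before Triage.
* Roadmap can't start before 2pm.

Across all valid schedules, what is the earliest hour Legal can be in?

Precedence pushes Legal to at least 2pm; downstream work caps Legal at 5pm.
Legal at 2pm is achievable: Roadmap in 5pm, Legal in 2pm, Triage in 2pm, OffsitePrep in 5pm, Standup in 4pm, Retro in 1pm, Kickoff in 1pm.

2pm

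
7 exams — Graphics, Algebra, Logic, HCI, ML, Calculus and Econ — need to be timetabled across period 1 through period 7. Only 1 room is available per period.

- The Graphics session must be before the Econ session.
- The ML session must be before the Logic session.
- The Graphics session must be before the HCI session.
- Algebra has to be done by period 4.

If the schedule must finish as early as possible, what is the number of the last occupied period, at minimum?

period 7

The precedence chain requires at least 2 distinct periods.
With at most 1 per period and 7 exams, at least 7 periods are needed.
7 works (last occupied period: period 7): for example Econ -> period 6; HCI -> period 5; Logic -> period 4; Graphics -> period 2; ML -> period 3; Calculus -> period 7; Algebra -> period 1.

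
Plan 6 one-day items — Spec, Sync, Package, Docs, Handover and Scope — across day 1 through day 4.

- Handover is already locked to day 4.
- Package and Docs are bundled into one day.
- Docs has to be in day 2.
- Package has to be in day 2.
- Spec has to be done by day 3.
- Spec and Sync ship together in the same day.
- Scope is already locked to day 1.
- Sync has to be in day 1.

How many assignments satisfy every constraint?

1

Enumerating: Docs in day 2, Scope in day 1, Package in day 2, Sync in day 1, Handover in day 4, Spec in day 1.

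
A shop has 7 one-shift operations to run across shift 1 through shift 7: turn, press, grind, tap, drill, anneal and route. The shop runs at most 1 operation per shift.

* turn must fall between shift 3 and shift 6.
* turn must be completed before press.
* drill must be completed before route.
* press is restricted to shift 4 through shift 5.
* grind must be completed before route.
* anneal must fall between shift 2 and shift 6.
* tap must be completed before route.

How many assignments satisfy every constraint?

Splitting on turn: it can be shift 3 (36), shift 4 (18). Listing each branch's schedules as (press, grind, tap, drill, anneal, route) by shift number:
turn=shift 3: (4,1,2,5,6,7) (4,1,2,6,5,7) (4,1,5,2,6,7) (4,1,5,6,2,7) (4,1,6,2,5,7) (4,1,6,5,2,7) (4,2,1,5,6,7) (4,2,1,6,5,7) (4,2,5,1,6,7) (4,2,6,1,5,7) (4,5,1,2,6,7) (4,5,1,6,2,7) (4,5,2,1,6,7) (4,5,6,1,2,7) (4,6,1,2,5,7) (4,6,1,5,2,7) (4,6,2,1,5,7) (4,6,5,1,2,7) (5,1,2,4,6,7) (5,1,2,6,4,7) (5,1,4,2,6,7) (5,1,4,6,2,7) (5,1,6,2,4,7) (5,1,6,4,2,7) (5,2,1,4,6,7) (5,2,1,6,4,7) (5,2,4,1,6,7) (5,2,6,1,4,7) (5,4,1,2,6,7) (5,4,1,6,2,7) (5,4,2,1,6,7) (5,4,6,1,2,7) (5,6,1,2,4,7) (5,6,1,4,2,7) (5,6,2,1,4,7) (5,6,4,1,2,7) — 36.
turn=shift 4: (5,1,2,3,6,7) (5,1,2,6,3,7) (5,1,3,2,6,7) (5,1,3,6,2,7) (5,1,6,2,3,7) (5,1,6,3,2,7) (5,2,1,3,6,7) (5,2,1,6,3,7) (5,2,3,1,6,7) (5,2,6,1,3,7) (5,3,1,2,6,7) (5,3,1,6,2,7) (5,3,2,1,6,7) (5,3,6,1,2,7) (5,6,1,2,3,7) (5,6,1,3,2,7) (5,6,2,1,3,7) (5,6,3,1,2,7) — 18.
Summing: 36 + 18 = 54.

54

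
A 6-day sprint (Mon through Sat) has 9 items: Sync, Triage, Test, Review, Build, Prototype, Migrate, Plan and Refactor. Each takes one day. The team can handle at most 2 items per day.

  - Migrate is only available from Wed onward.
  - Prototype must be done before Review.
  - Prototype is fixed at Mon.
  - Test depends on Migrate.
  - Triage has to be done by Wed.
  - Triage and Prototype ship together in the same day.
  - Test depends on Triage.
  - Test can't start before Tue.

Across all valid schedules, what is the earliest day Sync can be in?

Sync at Tue is achievable: Prototype=Mon, Test=Thu, Plan=Thu, Sync=Tue, Triage=Mon, Refactor=Fri, Build=Wed, Review=Tue, Migrate=Wed.
Nothing earlier works — the capacity limit rule out every day before Tue.

Tue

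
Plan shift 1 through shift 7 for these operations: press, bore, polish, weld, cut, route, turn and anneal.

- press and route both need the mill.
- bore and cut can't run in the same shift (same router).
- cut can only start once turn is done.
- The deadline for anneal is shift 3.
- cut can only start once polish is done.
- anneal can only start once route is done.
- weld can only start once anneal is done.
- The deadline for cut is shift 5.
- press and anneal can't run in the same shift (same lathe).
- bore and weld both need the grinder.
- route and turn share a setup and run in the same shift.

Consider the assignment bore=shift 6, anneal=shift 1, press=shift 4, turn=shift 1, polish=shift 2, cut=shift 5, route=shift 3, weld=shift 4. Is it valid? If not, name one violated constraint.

No. anneal can only start once route is done is not satisfied.

weld can only start once anneal is done — holds.
bore and weld both need the grinder — holds.
press and route both need the mill — holds.
anneal can only start once route is done — violated.
The deadline for anneal is shift 3 — holds.
cut can only start once turn is done — holds.
cut can only start once polish is done — holds.
press and anneal can't run in the same shift (same lathe) — holds.
bore and cut can't run in the same shift (same router) — holds.
The deadline for cut is shift 5 — holds.
route and turn share a setup and run in the same shift — violated.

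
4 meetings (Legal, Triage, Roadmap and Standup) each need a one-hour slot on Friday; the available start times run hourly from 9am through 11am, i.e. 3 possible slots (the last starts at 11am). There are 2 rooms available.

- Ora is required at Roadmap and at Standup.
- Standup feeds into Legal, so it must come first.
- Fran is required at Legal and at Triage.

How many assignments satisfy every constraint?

12

Splitting on Legal: it can be 10am (4), 11am (8). Listing each branch's schedules as (Triage, Roadmap, Standup):
Legal=10am: (9am,10am,9am) (9am,11am,9am) (11am,10am,9am) (11am,11am,9am) — 4.
Legal=11am: (9am,9am,10am) (9am,10am,9am) (9am,11am,9am) (9am,11am,10am) (10am,9am,10am) (10am,10am,9am) (10am,11am,9am) (10am,11am,10am) — 8.
Summing: 4 + 8 = 12.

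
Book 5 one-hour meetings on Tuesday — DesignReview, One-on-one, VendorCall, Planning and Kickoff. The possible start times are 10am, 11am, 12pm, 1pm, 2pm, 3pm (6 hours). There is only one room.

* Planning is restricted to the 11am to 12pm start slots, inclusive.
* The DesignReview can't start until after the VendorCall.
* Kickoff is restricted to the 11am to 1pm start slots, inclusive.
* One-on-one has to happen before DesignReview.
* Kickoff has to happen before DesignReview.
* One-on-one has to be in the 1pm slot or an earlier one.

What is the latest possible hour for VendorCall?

2pm

Downstream work caps VendorCall at 2pm.
VendorCall at 2pm is achievable: Planning -> 11am, Kickoff -> 12pm, VendorCall -> 2pm, DesignReview -> 3pm, One-on-one -> 10am.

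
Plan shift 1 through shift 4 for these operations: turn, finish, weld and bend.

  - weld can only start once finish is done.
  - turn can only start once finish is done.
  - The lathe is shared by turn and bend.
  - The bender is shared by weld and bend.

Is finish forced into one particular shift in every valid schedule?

finish can be shift 1 (e.g. weld=shift 2, bend=shift 1, turn=shift 2, finish=shift 1) or shift 2 (e.g. turn=shift 3; weld=shift 3; finish=shift 2; bend=shift 1).

No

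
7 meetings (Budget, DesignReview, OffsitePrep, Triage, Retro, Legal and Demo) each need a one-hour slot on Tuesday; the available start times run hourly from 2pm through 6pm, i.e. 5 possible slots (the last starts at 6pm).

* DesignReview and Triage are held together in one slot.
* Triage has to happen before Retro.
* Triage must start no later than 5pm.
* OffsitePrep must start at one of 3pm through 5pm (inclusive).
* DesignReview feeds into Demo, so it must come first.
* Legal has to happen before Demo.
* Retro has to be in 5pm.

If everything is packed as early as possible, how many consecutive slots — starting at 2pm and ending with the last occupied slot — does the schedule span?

4

The precedence chain requires at least 2 distinct slots.
Retro can't be placed before 5pm — that is slot 4 counting from 2pm — so the schedule must run through at least 4 slots.
4 works (last occupied slot: 5pm): for example Retro=5pm; Budget=2pm; Legal=2pm; Triage=2pm; DesignReview=2pm; Demo=3pm; OffsitePrep=3pm.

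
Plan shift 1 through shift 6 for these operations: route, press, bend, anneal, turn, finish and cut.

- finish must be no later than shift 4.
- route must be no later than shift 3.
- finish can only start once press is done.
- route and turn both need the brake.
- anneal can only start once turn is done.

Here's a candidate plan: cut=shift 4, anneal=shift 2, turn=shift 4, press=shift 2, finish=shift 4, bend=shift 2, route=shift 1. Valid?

anneal can only start once turn is done — violated.
finish can only start once press is done — holds.
route and turn both need the brake — holds.
finish must be no later than shift 4 — holds.
route must be no later than shift 3 — holds.

No. anneal can only start once turn is done is not satisfied.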